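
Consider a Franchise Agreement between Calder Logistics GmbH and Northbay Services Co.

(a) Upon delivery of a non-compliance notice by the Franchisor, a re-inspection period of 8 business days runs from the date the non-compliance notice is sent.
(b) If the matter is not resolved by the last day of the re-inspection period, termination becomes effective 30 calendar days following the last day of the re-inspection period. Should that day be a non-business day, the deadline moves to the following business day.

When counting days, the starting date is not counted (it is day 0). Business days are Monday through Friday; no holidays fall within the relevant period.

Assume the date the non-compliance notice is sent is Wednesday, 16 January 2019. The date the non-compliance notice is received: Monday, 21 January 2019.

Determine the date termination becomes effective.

From Wednesday, 16 January 2019, 8 business days (Jan 17, Jan 18, Jan 21, Jan 22, Jan 23, Jan 24, Jan 25, Jan 28, skipping weekends) brings us to Monday, 28 January 2019, which is the last day of the re-inspection period.
Adding 30 calendar days to 28 January 2019 gives 27 February 2019, which is the date termination becomes effective. 27 February 2019 is a Wednesday, so no roll-forward applies.

27 February 2019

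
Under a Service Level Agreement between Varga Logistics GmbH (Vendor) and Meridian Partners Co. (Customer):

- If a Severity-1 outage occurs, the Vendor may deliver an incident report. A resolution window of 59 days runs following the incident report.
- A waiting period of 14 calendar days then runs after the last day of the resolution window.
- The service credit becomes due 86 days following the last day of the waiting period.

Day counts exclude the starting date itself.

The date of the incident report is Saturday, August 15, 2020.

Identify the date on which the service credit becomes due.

January 21, 2021

The last day of the resolution window: 59 calendar days after August 15, 2020 is October 13, 2020.
Adding 14 calendar days to October 13, 2020 gives October 27, 2020, which is the last day of the waiting period.
The date on which the service credit becomes due: October 27, 2020 + 86 days = January 21, 2021.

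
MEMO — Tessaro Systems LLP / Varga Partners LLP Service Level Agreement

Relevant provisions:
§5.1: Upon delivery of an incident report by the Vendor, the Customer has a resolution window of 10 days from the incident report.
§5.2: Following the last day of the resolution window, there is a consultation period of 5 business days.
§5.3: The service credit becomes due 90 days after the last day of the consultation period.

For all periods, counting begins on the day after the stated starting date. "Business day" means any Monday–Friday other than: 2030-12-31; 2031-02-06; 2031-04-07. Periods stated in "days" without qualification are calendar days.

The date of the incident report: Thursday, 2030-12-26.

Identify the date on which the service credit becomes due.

Adding 10 calendar days to 2030-12-26 gives 2031-01-05, which is the last day of the resolution window.
The last day of the consultation period: 5 business days after Sunday, 2031-01-05, skipping weekends — Jan 6, Jan 7, Jan 8, Jan 9, Jan 10 — lands on Friday, 2031-01-10.
Adding 90 calendar days to 2031-01-10 gives 2031-04-10, which is the date on which the service credit becomes due.

2031-04-10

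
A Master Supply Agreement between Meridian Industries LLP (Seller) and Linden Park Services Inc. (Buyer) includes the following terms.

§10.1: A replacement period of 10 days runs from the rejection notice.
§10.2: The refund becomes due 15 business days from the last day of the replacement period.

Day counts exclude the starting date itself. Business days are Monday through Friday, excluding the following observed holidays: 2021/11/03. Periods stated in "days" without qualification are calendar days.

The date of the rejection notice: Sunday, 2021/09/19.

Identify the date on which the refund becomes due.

The last day of the replacement period: 2021/09/19 + 10 days = 2021/09/29.
The date on which the refund becomes due: 15 business days after Wednesday, 2021/09/29, skipping weekends — Sep 30, Oct 1, Oct 4, Oct 5, …, Oct 18, Oct 19, Oct 20 — lands on Wednesday, 2021/10/20.

2021/10/20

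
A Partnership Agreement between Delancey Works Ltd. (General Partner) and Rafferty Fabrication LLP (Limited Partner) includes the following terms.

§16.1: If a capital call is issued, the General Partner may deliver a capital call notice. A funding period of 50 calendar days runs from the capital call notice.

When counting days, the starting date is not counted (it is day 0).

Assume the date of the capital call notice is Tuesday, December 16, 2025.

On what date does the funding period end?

February 4, 2026

The last day of the funding period: 50 calendar days after December 16, 2025 is February 4, 2026.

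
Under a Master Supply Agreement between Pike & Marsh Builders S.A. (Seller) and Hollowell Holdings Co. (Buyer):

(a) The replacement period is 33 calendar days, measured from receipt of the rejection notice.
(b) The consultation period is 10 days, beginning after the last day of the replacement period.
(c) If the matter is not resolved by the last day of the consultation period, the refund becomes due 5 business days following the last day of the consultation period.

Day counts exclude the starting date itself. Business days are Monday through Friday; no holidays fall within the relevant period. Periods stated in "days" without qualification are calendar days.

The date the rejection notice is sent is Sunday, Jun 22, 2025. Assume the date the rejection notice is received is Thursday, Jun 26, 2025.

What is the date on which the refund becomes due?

The last day of the replacement period: Jun 26, 2025 + 33 days = Jul 29, 2025.
Adding 10 calendar days to Jul 29, 2025 gives Aug 8, 2025, which is the last day of the consultation period.
The date on which the refund becomes due: counting 5 business days from Friday, Aug 8, 2025 (Aug 11, Aug 12, Aug 13, Aug 14, Aug 15, skipping weekends) reaches Friday, Aug 15, 2025.

Aug 15, 2025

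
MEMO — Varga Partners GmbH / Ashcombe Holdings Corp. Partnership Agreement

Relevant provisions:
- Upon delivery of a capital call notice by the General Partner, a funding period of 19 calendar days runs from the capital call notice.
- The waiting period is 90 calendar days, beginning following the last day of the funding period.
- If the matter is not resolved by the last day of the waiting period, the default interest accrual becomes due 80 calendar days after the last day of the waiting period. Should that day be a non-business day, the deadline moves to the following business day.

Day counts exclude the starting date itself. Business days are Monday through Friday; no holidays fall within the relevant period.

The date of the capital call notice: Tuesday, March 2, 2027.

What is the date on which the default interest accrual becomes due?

September 7, 2027

Adding 19 calendar days to March 2, 2027 gives March 21, 2027, which is the last day of the funding period.
The last day of the waiting period: 90 calendar days after March 21, 2027 is June 19, 2027.
The date on which the default interest accrual becomes due: June 19, 2027 + 80 days = September 7, 2027. September 7, 2027 is a Tuesday, so no roll-forward applies.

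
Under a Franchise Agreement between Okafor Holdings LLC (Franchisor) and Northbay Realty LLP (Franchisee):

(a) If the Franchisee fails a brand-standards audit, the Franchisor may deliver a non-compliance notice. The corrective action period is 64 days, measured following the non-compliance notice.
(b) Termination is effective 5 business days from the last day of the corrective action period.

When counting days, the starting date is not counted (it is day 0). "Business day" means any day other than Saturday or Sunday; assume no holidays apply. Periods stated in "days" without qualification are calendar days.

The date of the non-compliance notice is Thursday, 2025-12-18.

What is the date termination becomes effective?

The last day of the corrective action period: 2025-12-18 + 64 days = 2026-02-20.
The date termination becomes effective: counting 5 business days from Friday, 2026-02-20 (Feb 23, Feb 24, Feb 25, Feb 26, Feb 27, skipping weekends) reaches Friday, 2026-02-27.

2026-02-27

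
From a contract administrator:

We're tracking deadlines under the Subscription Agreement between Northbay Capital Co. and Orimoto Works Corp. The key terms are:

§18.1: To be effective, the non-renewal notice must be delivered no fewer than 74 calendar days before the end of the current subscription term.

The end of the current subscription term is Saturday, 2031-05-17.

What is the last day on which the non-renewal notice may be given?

2031-05-17 minus 74 days is 2031-03-04.

2031-03-04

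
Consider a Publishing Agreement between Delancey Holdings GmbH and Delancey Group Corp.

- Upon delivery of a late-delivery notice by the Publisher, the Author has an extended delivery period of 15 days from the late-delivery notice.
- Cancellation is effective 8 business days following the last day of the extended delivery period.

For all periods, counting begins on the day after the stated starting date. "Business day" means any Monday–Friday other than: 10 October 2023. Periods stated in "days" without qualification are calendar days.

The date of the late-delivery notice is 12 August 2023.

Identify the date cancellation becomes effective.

6 September 2023

Adding 15 calendar days to 12 August 2023 gives 27 August 2023, which is the last day of the extended delivery period.
From Sunday, 27 August 2023, 8 business days (Aug 28, Aug 29, Aug 30, Aug 31, Sep 1, Sep 4, Sep 5, Sep 6, skipping weekends) brings us to Wednesday, 6 September 2023, which is the date cancellation becomes effective.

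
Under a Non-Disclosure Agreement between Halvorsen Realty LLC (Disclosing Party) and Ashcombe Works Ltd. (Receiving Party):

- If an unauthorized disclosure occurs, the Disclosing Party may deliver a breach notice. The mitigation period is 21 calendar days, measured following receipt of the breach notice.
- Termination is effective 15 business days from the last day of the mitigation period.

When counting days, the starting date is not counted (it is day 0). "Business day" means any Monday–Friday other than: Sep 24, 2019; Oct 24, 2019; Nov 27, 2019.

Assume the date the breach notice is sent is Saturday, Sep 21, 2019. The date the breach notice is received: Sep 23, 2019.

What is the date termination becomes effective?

Nov 5, 2019

Adding 21 calendar days to Sep 23, 2019 gives Oct 14, 2019, which is the last day of the mitigation period.
The date termination becomes effective: counting 15 business days from Monday, Oct 14, 2019 (Oct 15, Oct 16, Oct 17, Oct 18, …, Nov 1, Nov 4, Nov 5, skipping weekends and the listed holiday on Oct 24) reaches Tuesday, Nov 5, 2019.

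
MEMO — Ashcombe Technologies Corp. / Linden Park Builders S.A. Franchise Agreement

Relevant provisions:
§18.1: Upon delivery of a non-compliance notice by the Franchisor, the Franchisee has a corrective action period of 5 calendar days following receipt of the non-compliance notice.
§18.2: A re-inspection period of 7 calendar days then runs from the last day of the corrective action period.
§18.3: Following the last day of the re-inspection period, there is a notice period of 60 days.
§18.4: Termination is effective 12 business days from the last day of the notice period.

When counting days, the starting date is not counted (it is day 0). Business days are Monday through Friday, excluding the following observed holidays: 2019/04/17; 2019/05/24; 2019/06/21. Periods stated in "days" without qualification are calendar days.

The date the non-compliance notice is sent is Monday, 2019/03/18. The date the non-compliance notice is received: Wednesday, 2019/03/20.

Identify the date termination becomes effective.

The last day of the corrective action period: 2019/03/20 + 5 days = 2019/03/25.
The last day of the re-inspection period: 2019/03/25 + 7 days = 2019/04/01.
The last day of the notice period: 2019/04/01 + 60 days = 2019/05/31.
The date termination becomes effective: counting 12 business days from Friday, 2019/05/31 (Jun 3, Jun 4, Jun 5, Jun 6, …, Jun 14, Jun 17, Jun 18, skipping weekends) reaches Tuesday, 2019/06/18.

2019/06/18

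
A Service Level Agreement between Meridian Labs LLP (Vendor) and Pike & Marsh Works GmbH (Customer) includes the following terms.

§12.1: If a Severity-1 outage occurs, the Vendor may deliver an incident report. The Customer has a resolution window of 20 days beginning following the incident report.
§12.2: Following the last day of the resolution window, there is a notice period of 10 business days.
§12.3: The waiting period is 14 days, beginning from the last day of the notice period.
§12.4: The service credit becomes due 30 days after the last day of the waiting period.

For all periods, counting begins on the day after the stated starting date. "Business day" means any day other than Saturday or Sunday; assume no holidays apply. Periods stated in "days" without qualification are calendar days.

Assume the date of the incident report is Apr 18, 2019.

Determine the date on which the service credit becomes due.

Jul 5, 2019

The last day of the resolution window: 20 calendar days after Apr 18, 2019 is May 8, 2019.
The last day of the notice period: 10 business days after Wednesday, May 8, 2019, skipping weekends — May 9, May 10, May 13, May 14, May 15, May 16, May 17, May 20, May 21, May 22 — lands on Wednesday, May 22, 2019.
The last day of the waiting period: May 22, 2019 + 14 days = Jun 5, 2019.
Adding 30 calendar days to Jun 5, 2019 gives Jul 5, 2019, which is the date on which the service credit becomes due.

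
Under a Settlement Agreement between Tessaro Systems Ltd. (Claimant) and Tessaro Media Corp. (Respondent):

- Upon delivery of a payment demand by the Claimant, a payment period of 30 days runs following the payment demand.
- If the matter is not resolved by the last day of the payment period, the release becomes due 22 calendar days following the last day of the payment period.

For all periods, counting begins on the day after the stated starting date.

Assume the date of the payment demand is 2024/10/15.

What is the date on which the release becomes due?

2024/12/06

Adding 30 calendar days to 2024/10/15 gives 2024/11/14, which is the last day of the payment period.
The date on which the release becomes due: 2024/11/14 + 22 days = 2024/12/06.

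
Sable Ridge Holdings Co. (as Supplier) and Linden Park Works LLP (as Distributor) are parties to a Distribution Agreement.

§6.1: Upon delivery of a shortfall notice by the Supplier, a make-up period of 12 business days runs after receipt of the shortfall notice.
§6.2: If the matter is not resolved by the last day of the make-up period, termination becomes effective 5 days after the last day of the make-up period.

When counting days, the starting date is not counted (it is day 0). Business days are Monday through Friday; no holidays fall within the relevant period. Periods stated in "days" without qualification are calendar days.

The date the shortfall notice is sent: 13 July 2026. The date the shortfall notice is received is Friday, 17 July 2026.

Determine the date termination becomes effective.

The last day of the make-up period: counting 12 business days from Friday, 17 July 2026 (Jul 20, Jul 21, Jul 22, Jul 23, …, Jul 31, Aug 3, Aug 4, skipping weekends) reaches Tuesday, 4 August 2026.
Adding 5 calendar days to 4 August 2026 gives 9 August 2026, which is the date termination becomes effective.

9 August 2026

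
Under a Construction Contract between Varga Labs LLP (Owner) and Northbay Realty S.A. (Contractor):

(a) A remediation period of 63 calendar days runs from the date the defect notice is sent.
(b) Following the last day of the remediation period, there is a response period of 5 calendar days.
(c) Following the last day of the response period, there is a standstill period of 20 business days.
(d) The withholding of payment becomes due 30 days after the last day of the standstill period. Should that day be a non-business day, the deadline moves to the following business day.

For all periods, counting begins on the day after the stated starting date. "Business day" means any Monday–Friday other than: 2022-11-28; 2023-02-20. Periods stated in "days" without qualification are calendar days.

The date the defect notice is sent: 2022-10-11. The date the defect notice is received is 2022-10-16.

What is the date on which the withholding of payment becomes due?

2023-02-13

The last day of the remediation period: 63 calendar days after 2022-10-11 is 2022-12-13.
Adding 5 calendar days to 2022-12-13 gives 2022-12-18, which is the last day of the response period.
The last day of the standstill period: counting 20 business days from Sunday, 2022-12-18 (Dec 19, Dec 20, Dec 21, Dec 22, …, Jan 11, Jan 12, Jan 13, skipping weekends) reaches Friday, 2023-01-13.
The date on which the withholding of payment becomes due: 30 calendar days after 2023-01-13 is 2023-02-12. That falls on a Sunday, so it rolls to the next business day, Monday, 2023-02-13.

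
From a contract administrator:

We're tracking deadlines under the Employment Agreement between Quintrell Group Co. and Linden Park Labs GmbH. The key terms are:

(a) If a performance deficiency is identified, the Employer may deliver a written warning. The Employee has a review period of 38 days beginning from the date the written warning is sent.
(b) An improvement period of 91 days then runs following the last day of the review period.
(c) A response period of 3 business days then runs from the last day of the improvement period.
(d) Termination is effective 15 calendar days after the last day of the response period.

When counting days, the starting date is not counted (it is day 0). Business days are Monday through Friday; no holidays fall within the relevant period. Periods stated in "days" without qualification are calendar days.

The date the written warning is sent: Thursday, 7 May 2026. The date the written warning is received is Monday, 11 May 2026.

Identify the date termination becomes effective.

1 October 2026

Adding 38 calendar days to 7 May 2026 gives 14 June 2026, which is the last day of the review period.
The last day of the improvement period: 14 June 2026 + 91 days = 13 September 2026.
From Sunday, 13 September 2026, 3 business days (Sep 14, Sep 15, Sep 16, skipping weekends) brings us to Wednesday, 16 September 2026, which is the last day of the response period.
The date termination becomes effective: 16 September 2026 + 15 days = 1 October 2026.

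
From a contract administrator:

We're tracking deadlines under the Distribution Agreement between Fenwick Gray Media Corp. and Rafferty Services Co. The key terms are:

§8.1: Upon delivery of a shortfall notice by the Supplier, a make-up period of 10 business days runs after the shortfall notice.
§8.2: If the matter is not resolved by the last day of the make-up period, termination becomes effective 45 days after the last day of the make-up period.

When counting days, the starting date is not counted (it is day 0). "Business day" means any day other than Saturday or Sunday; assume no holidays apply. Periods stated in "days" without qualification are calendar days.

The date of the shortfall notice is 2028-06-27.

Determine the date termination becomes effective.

From Tuesday, 2028-06-27, 10 business days (Jun 28, Jun 29, Jun 30, Jul 3, Jul 4, Jul 5, Jul 6, Jul 7, Jul 10, Jul 11, skipping weekends) brings us to Tuesday, 2028-07-11, which is the last day of the make-up period.
The date termination becomes effective: 45 calendar days after 2028-07-11 is 2028-08-25.

2028-08-25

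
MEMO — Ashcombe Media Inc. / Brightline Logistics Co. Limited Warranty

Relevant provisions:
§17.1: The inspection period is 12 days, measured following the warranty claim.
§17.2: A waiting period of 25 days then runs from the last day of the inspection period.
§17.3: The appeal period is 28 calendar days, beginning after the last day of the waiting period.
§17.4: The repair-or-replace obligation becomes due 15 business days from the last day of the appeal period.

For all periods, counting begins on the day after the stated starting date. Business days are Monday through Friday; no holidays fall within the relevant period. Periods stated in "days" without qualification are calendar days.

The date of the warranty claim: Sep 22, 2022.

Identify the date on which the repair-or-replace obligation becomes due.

The last day of the inspection period: 12 calendar days after Sep 22, 2022 is Oct 4, 2022.
The last day of the waiting period: Oct 4, 2022 + 25 days = Oct 29, 2022.
Adding 28 calendar days to Oct 29, 2022 gives Nov 26, 2022, which is the last day of the appeal period.
The date on which the repair-or-replace obligation becomes due: 15 business days after Saturday, Nov 26, 2022, skipping weekends — Nov 28, Nov 29, Nov 30, Dec 1, …, Dec 14, Dec 15, Dec 16 — lands on Friday, Dec 16, 2022.

Dec 16, 2022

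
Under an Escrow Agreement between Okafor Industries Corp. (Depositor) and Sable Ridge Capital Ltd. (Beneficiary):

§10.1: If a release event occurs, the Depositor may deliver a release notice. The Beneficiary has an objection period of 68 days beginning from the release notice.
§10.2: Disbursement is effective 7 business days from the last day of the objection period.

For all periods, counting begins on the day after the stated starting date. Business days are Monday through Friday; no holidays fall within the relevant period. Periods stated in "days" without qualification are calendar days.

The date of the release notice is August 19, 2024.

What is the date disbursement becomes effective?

The last day of the objection period: August 19, 2024 + 68 days = October 26, 2024.
The date disbursement becomes effective: counting 7 business days from Saturday, October 26, 2024 (Oct 28, Oct 29, Oct 30, Oct 31, Nov 1, Nov 4, Nov 5, skipping weekends) reaches Tuesday, November 5, 2024.

November 5, 2024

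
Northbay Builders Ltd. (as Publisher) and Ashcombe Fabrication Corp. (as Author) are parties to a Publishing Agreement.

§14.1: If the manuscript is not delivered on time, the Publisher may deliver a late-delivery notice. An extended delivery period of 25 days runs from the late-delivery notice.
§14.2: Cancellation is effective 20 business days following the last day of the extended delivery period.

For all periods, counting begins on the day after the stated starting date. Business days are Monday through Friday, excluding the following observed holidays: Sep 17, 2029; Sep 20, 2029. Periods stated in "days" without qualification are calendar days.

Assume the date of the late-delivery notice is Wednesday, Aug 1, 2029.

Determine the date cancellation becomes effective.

Adding 25 calendar days to Aug 1, 2029 gives Aug 26, 2029, which is the last day of the extended delivery period.
The date cancellation becomes effective: counting 20 business days from Sunday, Aug 26, 2029 (Aug 27, Aug 28, Aug 29, Aug 30, …, Sep 21, Sep 24, Sep 25, skipping weekends and the listed holidays on Sep 17, Sep 20) reaches Tuesday, Sep 25, 2029.

Sep 25, 2029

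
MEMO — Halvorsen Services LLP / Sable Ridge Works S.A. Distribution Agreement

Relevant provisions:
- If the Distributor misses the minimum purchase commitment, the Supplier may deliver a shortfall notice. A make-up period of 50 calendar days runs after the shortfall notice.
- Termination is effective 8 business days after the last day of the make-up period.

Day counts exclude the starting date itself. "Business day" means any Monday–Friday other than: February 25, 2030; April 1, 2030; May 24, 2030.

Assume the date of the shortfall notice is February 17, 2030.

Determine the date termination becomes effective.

April 18, 2030

Adding 50 calendar days to February 17, 2030 gives April 8, 2030, which is the last day of the make-up period.
The date termination becomes effective: 8 business days after Monday, April 8, 2030, skipping weekends — Apr 9, Apr 10, Apr 11, Apr 12, Apr 15, Apr 16, Apr 17, Apr 18 — lands on Thursday, April 18, 2030.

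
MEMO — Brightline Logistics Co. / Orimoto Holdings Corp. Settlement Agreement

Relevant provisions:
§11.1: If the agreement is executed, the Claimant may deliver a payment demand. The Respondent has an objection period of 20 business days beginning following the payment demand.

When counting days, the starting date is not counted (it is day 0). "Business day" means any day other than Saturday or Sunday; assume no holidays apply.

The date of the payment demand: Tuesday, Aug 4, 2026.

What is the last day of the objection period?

Sep 1, 2026

From Tuesday, Aug 4, 2026, 20 business days (Aug 5, Aug 6, Aug 7, Aug 10, …, Aug 28, Aug 31, Sep 1, skipping weekends) brings us to Tuesday, Sep 1, 2026, which is the last day of the objection period.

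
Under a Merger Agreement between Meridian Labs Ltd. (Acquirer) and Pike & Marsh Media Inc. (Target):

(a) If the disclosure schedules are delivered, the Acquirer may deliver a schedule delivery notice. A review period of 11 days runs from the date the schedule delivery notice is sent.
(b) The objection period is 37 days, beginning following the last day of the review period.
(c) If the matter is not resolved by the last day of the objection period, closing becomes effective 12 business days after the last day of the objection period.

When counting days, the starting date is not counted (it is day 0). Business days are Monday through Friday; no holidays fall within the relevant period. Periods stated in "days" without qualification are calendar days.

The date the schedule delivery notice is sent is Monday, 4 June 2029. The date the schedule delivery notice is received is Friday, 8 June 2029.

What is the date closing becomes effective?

The last day of the review period: 4 June 2029 + 11 days = 15 June 2029.
The last day of the objection period: 37 calendar days after 15 June 2029 is 22 July 2029.
From Sunday, 22 July 2029, 12 business days (Jul 23, Jul 24, Jul 25, Jul 26, …, Aug 3, Aug 6, Aug 7, skipping weekends) brings us to Tuesday, 7 August 2029, which is the date closing becomes effective.

7 August 2029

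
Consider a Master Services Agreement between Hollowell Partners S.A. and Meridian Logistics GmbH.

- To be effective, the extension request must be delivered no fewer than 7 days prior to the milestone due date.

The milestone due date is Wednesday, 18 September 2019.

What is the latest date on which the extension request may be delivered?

18 September 2019 minus 7 days is 11 September 2019.

11 September 2019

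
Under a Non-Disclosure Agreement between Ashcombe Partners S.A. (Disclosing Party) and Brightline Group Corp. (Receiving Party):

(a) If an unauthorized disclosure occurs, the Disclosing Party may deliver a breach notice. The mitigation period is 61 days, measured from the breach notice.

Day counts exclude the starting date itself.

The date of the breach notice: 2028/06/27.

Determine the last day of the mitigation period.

The last day of the mitigation period: 61 calendar days after 2028/06/27 is 2028/08/27.

2028/08/27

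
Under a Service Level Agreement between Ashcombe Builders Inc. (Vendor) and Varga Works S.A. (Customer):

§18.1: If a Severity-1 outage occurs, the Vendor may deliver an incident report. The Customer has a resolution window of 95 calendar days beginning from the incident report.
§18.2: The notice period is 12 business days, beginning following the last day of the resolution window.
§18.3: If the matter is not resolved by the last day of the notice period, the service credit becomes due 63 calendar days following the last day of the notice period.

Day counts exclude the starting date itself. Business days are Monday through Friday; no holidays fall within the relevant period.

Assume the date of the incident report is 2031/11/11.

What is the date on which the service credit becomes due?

2032/05/04

The last day of the resolution window: 2031/11/11 + 95 days = 2032/02/14.
The last day of the notice period: counting 12 business days from Saturday, 2032/02/14 (Feb 16, Feb 17, Feb 18, Feb 19, …, Feb 27, Mar 1, Mar 2, skipping weekends) reaches Tuesday, 2032/03/02.
Adding 63 calendar days to 2032/03/02 gives 2032/05/04, which is the date on which the service credit becomes due.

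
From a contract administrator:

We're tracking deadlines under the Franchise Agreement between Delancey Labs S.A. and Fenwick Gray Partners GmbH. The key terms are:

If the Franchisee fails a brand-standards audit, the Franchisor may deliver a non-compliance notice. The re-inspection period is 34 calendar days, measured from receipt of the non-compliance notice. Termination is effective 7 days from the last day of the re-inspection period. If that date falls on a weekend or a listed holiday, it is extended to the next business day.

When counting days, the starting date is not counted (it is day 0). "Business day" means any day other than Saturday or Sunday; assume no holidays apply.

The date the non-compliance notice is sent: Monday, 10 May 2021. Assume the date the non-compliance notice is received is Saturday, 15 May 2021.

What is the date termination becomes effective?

The last day of the re-inspection period: 34 calendar days after 15 May 2021 is 18 June 2021.
The date termination becomes effective: 7 calendar days after 18 June 2021 is 25 June 2021. 25 June 2021 is a Friday, so no roll-forward applies.

25 June 2021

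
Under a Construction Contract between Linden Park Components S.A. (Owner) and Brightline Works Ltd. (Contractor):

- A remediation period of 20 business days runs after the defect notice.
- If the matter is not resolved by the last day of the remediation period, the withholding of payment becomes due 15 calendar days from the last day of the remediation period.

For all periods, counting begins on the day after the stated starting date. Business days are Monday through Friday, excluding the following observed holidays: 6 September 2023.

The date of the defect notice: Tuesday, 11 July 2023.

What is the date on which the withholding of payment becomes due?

The last day of the remediation period: counting 20 business days from Tuesday, 11 July 2023 (Jul 12, Jul 13, Jul 14, Jul 17, …, Aug 4, Aug 7, Aug 8, skipping weekends) reaches Tuesday, 8 August 2023.
The date on which the withholding of payment becomes due: 8 August 2023 + 15 days = 23 August 2023.

23 August 2023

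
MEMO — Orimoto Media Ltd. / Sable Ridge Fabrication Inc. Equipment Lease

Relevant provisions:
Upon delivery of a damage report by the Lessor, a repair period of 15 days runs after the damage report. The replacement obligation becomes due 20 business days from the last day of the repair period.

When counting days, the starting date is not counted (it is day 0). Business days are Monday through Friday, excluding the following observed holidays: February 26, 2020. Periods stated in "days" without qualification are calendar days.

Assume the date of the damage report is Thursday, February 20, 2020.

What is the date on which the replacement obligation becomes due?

April 3, 2020

Adding 15 calendar days to February 20, 2020 gives March 6, 2020, which is the last day of the repair period.
From Friday, March 6, 2020, 20 business days (Mar 9, Mar 10, Mar 11, Mar 12, …, Apr 1, Apr 2, Apr 3, skipping weekends) brings us to Friday, April 3, 2020, which is the date on which the replacement obligation becomes due.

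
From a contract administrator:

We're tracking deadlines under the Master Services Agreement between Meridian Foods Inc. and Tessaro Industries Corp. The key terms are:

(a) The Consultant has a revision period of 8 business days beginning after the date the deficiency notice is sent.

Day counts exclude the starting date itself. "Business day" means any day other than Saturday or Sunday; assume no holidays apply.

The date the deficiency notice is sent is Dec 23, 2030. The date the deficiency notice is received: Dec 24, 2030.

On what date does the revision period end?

The last day of the revision period: 8 business days after Monday, Dec 23, 2030, skipping weekends — Dec 24, Dec 25, Dec 26, Dec 27, Dec 30, Dec 31, Jan 1, Jan 2 — lands on Thursday, Jan 2, 2031.

Jan 2, 2031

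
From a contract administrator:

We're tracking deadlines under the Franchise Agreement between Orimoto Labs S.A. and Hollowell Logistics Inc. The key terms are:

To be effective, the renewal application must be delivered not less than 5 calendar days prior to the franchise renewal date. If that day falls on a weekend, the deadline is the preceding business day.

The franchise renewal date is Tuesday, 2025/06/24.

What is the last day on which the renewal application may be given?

2025/06/19

2025/06/24 minus 5 days is 2025/06/19. That is a Thursday, so no adjustment is needed.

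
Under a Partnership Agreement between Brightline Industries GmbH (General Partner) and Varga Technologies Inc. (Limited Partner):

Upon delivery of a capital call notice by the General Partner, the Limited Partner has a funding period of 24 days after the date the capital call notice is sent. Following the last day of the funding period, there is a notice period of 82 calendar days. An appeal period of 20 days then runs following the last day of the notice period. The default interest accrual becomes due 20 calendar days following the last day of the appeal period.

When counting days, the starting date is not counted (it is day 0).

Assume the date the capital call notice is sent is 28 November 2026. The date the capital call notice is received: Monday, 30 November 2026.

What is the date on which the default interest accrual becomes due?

23 April 2027

Adding 24 calendar days to 28 November 2026 gives 22 December 2026, which is the last day of the funding period.
The last day of the notice period: 82 calendar days after 22 December 2026 is 14 March 2027.
Adding 20 calendar days to 14 March 2027 gives 3 April 2027, which is the last day of the appeal period.
The date on which the default interest accrual becomes due: 20 calendar days after 3 April 2027 is 23 April 2027.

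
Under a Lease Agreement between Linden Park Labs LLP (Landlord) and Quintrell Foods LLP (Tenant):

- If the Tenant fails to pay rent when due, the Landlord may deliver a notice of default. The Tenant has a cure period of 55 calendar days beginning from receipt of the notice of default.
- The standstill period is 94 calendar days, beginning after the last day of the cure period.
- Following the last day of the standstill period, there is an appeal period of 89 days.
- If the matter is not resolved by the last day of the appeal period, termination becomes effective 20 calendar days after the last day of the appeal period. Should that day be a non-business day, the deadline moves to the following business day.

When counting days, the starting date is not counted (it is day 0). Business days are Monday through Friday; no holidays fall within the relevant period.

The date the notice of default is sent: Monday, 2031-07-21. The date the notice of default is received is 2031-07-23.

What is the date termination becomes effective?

The last day of the cure period: 2031-07-23 + 55 days = 2031-09-16.
The last day of the standstill period: 2031-09-16 + 94 days = 2031-12-19.
Adding 89 calendar days to 2031-12-19 gives 2032-03-17, which is the last day of the appeal period.
The date termination becomes effective: 20 calendar days after 2032-03-17 is 2032-04-06. 2032-04-06 is a Tuesday, so no roll-forward applies.

2032-04-06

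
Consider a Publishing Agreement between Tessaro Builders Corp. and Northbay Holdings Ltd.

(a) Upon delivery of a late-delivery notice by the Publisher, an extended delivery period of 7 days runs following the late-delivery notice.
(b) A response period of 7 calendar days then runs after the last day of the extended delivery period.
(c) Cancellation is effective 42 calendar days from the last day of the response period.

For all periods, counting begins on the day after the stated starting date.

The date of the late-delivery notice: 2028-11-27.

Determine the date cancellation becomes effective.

The last day of the extended delivery period: 2028-11-27 + 7 days = 2028-12-04.
The last day of the response period: 7 calendar days after 2028-12-04 is 2028-12-11.
The date cancellation becomes effective: 42 calendar days after 2028-12-11 is 2029-01-22.

2029-01-22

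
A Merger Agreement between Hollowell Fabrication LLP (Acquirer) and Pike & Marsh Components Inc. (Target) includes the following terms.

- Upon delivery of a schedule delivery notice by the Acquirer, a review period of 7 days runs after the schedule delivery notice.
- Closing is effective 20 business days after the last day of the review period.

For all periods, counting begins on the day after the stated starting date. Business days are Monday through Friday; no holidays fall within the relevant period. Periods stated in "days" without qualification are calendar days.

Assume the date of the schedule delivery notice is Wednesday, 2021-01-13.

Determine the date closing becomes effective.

2021-02-17

The last day of the review period: 2021-01-13 + 7 days = 2021-01-20.
From Wednesday, 2021-01-20, 20 business days (Jan 21, Jan 22, Jan 25, Jan 26, …, Feb 15, Feb 16, Feb 17, skipping weekends) brings us to Wednesday, 2021-02-17, which is the date closing becomes effective.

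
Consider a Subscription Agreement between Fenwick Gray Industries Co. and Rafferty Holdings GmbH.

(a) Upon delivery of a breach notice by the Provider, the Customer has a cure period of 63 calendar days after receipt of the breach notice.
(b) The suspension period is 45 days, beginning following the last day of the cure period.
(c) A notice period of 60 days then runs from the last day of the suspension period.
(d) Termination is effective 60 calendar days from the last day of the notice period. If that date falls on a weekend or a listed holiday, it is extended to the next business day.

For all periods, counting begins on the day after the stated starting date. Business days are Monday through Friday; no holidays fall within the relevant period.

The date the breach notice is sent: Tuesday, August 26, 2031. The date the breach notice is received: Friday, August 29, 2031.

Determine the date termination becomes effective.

The last day of the cure period: 63 calendar days after August 29, 2031 is October 31, 2031.
Adding 45 calendar days to October 31, 2031 gives December 15, 2031, which is the last day of the suspension period.
The last day of the notice period: 60 calendar days after December 15, 2031 is February 13, 2032.
Adding 60 calendar days to February 13, 2032 gives April 13, 2032, which is the date termination becomes effective. April 13, 2032 is a Tuesday, so no roll-forward applies.

April 13, 2032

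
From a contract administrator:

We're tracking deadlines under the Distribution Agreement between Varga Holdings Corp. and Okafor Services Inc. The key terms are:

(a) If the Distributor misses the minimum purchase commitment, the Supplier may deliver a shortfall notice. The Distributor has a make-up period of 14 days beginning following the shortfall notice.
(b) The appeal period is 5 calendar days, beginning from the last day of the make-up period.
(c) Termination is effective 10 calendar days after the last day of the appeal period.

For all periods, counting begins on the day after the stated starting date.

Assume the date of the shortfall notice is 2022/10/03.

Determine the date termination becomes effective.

The last day of the make-up period: 2022/10/03 + 14 days = 2022/10/17.
The last day of the appeal period: 5 calendar days after 2022/10/17 is 2022/10/22.
Adding 10 calendar days to 2022/10/22 gives 2022/11/01, which is the date termination becomes effective.

2022/11/01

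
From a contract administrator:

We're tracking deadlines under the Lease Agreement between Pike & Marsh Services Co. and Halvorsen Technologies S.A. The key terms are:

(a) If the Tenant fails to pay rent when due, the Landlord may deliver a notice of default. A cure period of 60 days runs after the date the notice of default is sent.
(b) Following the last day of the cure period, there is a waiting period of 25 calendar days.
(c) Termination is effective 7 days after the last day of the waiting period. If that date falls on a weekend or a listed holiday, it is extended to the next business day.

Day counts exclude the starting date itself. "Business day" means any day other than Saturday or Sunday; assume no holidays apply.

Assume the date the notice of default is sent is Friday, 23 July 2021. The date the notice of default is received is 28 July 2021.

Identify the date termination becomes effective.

25 October 2021

Adding 60 calendar days to 23 July 2021 gives 21 September 2021, which is the last day of the cure period.
The last day of the waiting period: 25 calendar days after 21 September 2021 is 16 October 2021.
Adding 7 calendar days to 16 October 2021 gives 23 October 2021, which is the date termination becomes effective. That falls on a Saturday, so it rolls to the next business day, Monday, 25 October 2021.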